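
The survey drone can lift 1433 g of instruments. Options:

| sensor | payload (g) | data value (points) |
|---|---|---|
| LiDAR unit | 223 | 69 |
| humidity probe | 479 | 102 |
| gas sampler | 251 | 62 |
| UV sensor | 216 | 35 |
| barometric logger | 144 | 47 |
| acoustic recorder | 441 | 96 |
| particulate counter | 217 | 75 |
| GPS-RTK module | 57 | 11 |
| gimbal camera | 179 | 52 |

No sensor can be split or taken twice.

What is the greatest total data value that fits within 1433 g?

374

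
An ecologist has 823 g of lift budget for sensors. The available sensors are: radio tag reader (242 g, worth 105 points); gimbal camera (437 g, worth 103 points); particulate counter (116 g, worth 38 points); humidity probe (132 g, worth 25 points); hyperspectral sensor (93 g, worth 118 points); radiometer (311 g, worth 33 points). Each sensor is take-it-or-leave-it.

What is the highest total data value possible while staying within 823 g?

Greedy by ratio would take radio tag reader + particulate counter + humidity probe + hyperspectral sensor: 583 g used, total 286.
The 248 g tied up in particulate counter and humidity probe is better spent on gimbal camera — total rises to 326 (772 g).

326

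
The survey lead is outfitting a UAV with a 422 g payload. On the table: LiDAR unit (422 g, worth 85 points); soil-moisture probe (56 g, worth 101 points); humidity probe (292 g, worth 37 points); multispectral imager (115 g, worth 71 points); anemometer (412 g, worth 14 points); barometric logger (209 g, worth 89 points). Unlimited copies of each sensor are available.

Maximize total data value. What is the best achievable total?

707

The ratio ordering already packs tightly: 7×soil-moisture probe, 392 g, 707.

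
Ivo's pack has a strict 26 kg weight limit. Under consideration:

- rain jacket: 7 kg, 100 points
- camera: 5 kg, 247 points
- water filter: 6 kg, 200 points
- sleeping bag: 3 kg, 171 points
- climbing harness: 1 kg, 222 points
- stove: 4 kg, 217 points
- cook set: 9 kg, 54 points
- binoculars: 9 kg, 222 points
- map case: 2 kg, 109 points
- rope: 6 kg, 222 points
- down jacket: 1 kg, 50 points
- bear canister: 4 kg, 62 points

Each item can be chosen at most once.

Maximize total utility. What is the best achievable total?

1329

A density-first pass picks camera + sleeping bag + climbing harness + stove + map case + rope + down jacket + bear canister — 1300 at 26 kg.
Replace map case and bear canister with water filter: the trade gains 29 net, giving 1329 at 26 kg.
Runner-up camera + sleeping bag + climbing harness + stove + map case + rope + down jacket + bear canister tops out at 1300.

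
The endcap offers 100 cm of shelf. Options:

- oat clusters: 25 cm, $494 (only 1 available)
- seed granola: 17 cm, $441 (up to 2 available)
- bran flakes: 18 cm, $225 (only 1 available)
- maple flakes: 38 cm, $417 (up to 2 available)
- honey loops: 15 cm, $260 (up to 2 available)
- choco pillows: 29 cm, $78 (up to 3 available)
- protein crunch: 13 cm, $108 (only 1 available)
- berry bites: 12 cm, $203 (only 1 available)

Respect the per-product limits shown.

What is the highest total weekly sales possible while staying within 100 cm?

Taking the top-ratio products first gives oat clusters + 2×seed granola + 2×honey loops for 1896 (89 cm).
Dropping honey loops frees 15 cm; slotting in protein crunch + berry bites (25 cm) lifts the total to 1947 at 99 cm.

1947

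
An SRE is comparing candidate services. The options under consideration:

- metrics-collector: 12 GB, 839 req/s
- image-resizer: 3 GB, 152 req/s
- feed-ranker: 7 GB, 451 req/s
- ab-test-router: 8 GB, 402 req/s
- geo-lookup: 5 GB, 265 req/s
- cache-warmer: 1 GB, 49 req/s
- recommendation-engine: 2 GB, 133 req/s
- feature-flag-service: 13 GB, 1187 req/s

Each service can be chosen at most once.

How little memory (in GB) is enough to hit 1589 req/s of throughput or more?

Look for the lowest-memory combination reaching 1589.
Taking feed-ranker + feature-flag-service gives 1638 (≥ 1589) for 20 GB.
No combination under 20 GB hits 1589.

20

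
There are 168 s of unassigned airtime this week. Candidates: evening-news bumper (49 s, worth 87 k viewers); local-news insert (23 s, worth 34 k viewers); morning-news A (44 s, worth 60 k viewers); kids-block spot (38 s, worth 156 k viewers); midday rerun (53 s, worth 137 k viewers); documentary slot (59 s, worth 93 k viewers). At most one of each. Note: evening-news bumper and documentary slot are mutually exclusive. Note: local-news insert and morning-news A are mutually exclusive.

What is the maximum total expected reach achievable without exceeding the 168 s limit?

414

Evening-news bumper + local-news insert + kids-block spot + midday rerun uses 163 of the 168 s and totals 414.
No other feasible combination exceeds 414.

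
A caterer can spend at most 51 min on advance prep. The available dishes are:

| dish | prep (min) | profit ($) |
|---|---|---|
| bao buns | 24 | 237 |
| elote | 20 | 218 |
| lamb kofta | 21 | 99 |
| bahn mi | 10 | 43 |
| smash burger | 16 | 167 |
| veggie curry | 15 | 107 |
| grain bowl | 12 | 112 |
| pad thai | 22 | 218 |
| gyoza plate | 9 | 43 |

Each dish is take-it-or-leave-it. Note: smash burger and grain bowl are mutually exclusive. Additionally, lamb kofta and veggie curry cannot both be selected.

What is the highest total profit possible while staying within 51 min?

Best packing: elote + smash burger + veggie curry — 51 min, 492 total.
The closest alternative, elote + pad thai + gyoza plate, reaches only 479.

492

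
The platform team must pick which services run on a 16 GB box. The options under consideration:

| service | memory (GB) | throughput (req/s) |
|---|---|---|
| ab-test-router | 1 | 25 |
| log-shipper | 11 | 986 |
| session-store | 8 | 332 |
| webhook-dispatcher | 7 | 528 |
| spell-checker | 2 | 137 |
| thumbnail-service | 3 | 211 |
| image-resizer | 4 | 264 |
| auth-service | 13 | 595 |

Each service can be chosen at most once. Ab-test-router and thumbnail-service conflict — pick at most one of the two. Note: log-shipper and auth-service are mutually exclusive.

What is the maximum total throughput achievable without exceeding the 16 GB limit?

1334

By throughput per GB: log-shipper 89.64, webhook-dispatcher 75.43, thumbnail-service 70.33, spell-checker 68.50 lead.
Best packing: log-shipper + spell-checker + thumbnail-service — 16 GB, 1334 total.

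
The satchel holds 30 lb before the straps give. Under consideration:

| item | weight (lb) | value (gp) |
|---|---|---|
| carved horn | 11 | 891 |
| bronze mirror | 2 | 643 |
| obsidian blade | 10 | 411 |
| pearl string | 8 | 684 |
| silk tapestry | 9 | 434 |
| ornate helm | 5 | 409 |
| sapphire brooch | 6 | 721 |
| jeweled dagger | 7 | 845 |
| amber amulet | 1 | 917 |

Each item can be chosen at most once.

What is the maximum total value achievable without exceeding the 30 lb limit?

4219

Bronze mirror + pearl string + ornate helm + sapphire brooch + jeweled dagger + amber amulet uses 29 of the 30 lb and totals 4219.
Runner-up carved horn + bronze mirror + sapphire brooch + jeweled dagger + amber amulet tops out at 4017.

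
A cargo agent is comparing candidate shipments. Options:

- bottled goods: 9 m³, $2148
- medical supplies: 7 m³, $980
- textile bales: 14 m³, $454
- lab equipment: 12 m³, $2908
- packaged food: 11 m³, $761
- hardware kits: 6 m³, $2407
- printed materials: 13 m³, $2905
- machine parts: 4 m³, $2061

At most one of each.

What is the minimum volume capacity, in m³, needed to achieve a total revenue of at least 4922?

16

Minimise m³ subject to total revenue ≥ 4922.
lab equipment + machine parts reaches 4969 using 16 m³.
Any bundle with less than 16 m³ falls short of 4922.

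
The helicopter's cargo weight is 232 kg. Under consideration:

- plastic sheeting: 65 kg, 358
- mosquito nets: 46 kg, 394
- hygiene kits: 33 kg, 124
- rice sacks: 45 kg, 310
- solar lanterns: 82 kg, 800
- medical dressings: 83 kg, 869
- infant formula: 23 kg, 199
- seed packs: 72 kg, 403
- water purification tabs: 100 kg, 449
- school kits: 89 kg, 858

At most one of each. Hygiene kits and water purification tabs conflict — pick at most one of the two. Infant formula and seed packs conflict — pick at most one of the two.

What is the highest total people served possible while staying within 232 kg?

Taking the top-ratio supplies first gives hygiene kits + solar lanterns + medical dressings + infant formula for 1992 (221 kg).
But mosquito nets + medical dressings + school kits fits in 218 kg and reaches 2121.

2121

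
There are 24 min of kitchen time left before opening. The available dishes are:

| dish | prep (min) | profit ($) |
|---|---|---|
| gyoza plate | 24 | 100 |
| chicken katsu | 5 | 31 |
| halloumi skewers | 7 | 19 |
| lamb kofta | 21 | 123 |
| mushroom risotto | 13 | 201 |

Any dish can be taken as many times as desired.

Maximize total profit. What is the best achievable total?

263

By profit per min: mushroom risotto 15.46, chicken katsu 6.20, lamb kofta 5.86, gyoza plate 4.17 lead.
2×chicken katsu + mushroom risotto uses 23 of the 24 min and totals 263.
The spare 1 min is too small for any remaining dish, and no exchange beats 263.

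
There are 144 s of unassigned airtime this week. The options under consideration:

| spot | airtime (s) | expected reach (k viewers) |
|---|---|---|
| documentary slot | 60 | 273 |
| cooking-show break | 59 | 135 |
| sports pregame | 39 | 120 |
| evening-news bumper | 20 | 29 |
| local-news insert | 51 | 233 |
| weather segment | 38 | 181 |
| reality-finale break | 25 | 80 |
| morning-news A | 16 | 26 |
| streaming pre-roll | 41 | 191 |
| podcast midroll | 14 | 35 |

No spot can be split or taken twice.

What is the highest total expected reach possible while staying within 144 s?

645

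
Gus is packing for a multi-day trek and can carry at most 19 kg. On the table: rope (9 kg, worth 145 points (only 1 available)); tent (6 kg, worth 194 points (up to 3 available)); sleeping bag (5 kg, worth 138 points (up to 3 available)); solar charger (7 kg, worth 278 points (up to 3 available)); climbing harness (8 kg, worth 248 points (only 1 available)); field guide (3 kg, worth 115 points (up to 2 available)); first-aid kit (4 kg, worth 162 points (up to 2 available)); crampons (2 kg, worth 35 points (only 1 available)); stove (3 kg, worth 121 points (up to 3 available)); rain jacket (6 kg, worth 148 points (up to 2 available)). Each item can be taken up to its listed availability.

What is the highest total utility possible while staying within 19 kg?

A density-first pass picks 2×first-aid kit + crampons + 3×stove — 722 at 19 kg.
The 10 kg tied up in 2×first-aid kit and crampons is better spent on solar charger + field guide — total rises to 756 (19 kg).
Nothing else within 19 kg beats 756.

756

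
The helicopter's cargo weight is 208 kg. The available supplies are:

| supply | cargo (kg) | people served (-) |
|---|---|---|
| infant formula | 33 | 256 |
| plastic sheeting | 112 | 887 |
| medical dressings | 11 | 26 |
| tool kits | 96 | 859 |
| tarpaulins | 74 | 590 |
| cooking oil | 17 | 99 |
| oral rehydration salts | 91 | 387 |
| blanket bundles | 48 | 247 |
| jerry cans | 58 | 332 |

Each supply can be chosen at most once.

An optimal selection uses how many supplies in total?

2

Best achievable people served is 1746.
One optimal bundle: plastic sheeting + tool kits (208 kg).
All optima have 2 supplies.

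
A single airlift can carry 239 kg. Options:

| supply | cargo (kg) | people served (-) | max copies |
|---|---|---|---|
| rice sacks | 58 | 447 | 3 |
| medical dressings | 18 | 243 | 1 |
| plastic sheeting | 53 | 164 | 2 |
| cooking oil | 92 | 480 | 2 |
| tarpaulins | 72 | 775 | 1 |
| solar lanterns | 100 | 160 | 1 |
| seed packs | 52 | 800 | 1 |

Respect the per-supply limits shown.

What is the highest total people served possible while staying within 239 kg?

Filling by ratio: rice sacks + medical dressings + tarpaulins + seed packs for 2265, with 39 kg left unused.
Dropping rice sacks frees 58 kg; slotting in cooking oil (92 kg) lifts the total to 2298 at 234 kg.
No other feasible combination exceeds 2298.

2298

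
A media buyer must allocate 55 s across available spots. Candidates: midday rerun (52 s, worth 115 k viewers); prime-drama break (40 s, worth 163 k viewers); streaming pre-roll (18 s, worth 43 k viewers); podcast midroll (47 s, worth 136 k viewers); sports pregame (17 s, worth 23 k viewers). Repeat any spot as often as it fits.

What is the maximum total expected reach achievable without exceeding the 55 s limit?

The ratio ordering already packs tightly: prime-drama break, 40 s, 163.
No other feasible combination exceeds 163.

163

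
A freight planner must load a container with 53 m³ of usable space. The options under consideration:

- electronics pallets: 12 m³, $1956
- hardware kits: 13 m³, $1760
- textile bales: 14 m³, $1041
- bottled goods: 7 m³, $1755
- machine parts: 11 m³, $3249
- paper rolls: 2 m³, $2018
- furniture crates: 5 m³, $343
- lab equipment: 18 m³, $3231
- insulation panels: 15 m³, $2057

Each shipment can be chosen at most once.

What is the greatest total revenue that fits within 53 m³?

Greedy by ratio would take electronics pallets + bottled goods + machine parts + paper rolls + lab equipment: 50 m³ used, total 12209.
The 12 m³ tied up in electronics pallets is better spent on insulation panels — total rises to 12310 (53 m³).
The closest alternative, electronics pallets + bottled goods + machine parts + paper rolls + lab equipment, reaches only 12209.

12310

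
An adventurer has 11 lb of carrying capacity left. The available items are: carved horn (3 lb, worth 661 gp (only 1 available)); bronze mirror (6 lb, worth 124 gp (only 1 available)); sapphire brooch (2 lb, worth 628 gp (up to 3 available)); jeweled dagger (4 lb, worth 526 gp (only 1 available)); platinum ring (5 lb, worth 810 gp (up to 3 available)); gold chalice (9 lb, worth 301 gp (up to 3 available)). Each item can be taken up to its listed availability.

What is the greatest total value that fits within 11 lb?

2694

Greedy by ratio would take carved horn + 3×sapphire brooch: 9 lb used, total 2545.
Dropping carved horn frees 3 lb; slotting in platinum ring (5 lb) lifts the total to 2694 at 11 lb.
No other feasible combination exceeds 2694.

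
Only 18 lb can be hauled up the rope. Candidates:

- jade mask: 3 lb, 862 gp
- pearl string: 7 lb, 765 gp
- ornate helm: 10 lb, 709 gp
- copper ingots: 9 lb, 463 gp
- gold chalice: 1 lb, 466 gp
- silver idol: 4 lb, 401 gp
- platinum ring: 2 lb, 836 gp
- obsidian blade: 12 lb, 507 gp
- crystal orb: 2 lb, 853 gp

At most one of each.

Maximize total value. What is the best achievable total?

Ranking by ratio (value/lb): gold chalice 466.00, crystal orb 426.50, platinum ring 418.00.
The ratio ordering already packs tightly: jade mask + pearl string + gold chalice + platinum ring + crystal orb, 15 lb, 3782.

3782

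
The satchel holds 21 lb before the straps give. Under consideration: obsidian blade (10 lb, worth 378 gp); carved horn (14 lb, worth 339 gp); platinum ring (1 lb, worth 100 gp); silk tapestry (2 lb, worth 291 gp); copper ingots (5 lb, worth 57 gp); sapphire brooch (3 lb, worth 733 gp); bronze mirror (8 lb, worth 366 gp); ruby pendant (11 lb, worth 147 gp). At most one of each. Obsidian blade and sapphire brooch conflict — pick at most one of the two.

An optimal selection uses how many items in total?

Best achievable value is 1547.
For example platinum ring + silk tapestry + copper ingots + sapphire brooch + bronze mirror achieves it, using 19 lb.
All optima have 5 items.

5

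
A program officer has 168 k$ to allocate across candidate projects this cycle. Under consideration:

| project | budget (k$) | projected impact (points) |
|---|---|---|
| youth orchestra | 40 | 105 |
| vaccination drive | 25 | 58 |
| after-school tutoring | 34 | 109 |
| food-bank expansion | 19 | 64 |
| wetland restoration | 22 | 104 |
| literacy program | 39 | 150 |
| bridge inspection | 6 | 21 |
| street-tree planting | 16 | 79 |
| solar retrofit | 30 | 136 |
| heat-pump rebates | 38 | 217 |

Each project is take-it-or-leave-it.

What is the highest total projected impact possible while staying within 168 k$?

750

By projected impact per k$: heat-pump rebates 5.71, street-tree planting 4.94, wetland restoration 4.73 lead.
Taking the top-ratio projects first gives wetland restoration + literacy program + bridge inspection + street-tree planting + solar retrofit + heat-pump rebates for 707 (151 k$).
The 6 k$ tied up in bridge inspection is better spent on food-bank expansion — total rises to 750 (164 k$).
Runner-up after-school tutoring + food-bank expansion + wetland restoration + bridge inspection + street-tree planting + solar retrofit + heat-pump rebates tops out at 730.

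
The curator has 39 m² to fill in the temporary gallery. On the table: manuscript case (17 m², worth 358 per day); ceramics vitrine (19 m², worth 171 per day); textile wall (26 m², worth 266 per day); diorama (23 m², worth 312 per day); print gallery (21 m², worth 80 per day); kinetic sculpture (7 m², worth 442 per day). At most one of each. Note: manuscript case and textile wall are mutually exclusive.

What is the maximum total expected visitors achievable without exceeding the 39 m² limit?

800

The ratio ordering already packs tightly: manuscript case + kinetic sculpture, 24 m², 800.
The closest alternative, diorama + kinetic sculpture, reaches only 754.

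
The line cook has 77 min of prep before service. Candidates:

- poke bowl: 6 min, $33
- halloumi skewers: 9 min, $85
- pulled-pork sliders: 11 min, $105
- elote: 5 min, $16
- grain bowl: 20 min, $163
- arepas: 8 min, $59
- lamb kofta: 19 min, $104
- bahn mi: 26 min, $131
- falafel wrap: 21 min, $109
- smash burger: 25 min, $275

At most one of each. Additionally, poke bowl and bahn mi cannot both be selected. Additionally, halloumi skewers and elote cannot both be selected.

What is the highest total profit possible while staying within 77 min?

687

Taking halloumi skewers + pulled-pork sliders + grain bowl + arepas + smash burger: 73 min used, 687 in profit.
Every other selection either busts 77 min or breaks a pairing rule or fails to beat 687.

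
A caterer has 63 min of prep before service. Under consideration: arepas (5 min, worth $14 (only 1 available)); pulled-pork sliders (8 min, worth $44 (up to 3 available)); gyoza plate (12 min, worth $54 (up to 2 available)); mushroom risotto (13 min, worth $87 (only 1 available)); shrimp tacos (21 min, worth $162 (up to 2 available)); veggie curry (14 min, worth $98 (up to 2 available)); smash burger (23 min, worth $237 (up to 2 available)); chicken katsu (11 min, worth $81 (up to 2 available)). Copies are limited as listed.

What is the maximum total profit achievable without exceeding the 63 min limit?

Ranking by ratio (profit/min): smash burger 10.30, shrimp tacos 7.71, chicken katsu 7.36, veggie curry 7.00.
Greedy by ratio would take arepas + 2×smash burger + chicken katsu: 62 min used, total 569.
The 16 min tied up in arepas and chicken katsu is better spent on veggie curry — total rises to 572 (60 min).
Nothing else within 63 min beats 572.

572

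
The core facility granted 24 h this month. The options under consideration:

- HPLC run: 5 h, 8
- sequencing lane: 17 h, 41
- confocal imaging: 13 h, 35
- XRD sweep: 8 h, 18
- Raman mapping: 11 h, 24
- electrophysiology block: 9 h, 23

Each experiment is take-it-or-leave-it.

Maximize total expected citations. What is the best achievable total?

By expected citations per h: confocal imaging 2.69, electrophysiology block 2.56, sequencing lane 2.41, XRD sweep 2.25 lead.
Filling by ratio: confocal imaging + electrophysiology block for 58, with 2 h left unused.
Dropping electrophysiology block frees 9 h; slotting in Raman mapping (11 h) lifts the total to 59 at 24 h.

59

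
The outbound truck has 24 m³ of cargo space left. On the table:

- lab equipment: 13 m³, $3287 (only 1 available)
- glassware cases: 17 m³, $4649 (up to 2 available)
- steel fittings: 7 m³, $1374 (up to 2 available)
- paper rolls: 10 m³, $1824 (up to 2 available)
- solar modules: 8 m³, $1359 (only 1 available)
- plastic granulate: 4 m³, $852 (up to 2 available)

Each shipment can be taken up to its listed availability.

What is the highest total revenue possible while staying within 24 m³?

Filling by ratio: glassware cases + plastic granulate for 5501, with 3 m³ left unused.
Dropping plastic granulate frees 4 m³; slotting in steel fittings (7 m³) lifts the total to 6023 at 24 m³.
That's the maximum — no swap from here does better than 6023.

6023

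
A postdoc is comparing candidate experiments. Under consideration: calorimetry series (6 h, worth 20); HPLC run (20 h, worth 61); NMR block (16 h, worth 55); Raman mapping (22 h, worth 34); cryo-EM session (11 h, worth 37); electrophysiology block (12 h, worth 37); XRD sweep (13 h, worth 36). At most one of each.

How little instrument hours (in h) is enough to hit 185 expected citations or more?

58

Need the lightest bundle worth ≥ 185.
Taking calorimetry series + NMR block + cryo-EM session + electrophysiology block + XRD sweep gives 185 (≥ 185) for 58 h.
No combination under 58 h hits 185.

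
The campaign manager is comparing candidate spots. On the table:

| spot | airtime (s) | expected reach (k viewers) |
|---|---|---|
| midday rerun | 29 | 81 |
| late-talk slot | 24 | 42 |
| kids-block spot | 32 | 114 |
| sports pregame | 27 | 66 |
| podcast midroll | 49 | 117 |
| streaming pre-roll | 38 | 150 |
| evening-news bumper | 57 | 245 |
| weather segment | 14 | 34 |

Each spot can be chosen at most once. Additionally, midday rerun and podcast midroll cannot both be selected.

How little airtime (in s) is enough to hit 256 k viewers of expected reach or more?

70

Look for the lowest-airtime combination reaching 256.
Taking kids-block spot + streaming pre-roll gives 264 (≥ 256) for 70 s.
Below 70 s the best achievable stays under 256.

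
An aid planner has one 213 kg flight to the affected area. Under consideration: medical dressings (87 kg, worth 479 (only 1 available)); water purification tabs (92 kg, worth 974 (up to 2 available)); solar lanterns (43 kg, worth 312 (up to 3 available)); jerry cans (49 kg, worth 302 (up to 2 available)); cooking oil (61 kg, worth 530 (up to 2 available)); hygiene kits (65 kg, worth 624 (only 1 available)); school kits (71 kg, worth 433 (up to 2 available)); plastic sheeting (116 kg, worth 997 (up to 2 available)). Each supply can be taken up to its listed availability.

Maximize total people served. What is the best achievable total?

1971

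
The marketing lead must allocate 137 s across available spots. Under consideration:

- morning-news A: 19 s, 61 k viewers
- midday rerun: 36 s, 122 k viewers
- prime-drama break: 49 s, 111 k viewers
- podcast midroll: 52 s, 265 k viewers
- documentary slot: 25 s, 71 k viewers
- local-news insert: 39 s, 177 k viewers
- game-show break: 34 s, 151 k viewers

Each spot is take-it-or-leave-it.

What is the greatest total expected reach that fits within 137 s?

Best packing: podcast midroll + local-news insert + game-show break — 125 s, 593 total.

593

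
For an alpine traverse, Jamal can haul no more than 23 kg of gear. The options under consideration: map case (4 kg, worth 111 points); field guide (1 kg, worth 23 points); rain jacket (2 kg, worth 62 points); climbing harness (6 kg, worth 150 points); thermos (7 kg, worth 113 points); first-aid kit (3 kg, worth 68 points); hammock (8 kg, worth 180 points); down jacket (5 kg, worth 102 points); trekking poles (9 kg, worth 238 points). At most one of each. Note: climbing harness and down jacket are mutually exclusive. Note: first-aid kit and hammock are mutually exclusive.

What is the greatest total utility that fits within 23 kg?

591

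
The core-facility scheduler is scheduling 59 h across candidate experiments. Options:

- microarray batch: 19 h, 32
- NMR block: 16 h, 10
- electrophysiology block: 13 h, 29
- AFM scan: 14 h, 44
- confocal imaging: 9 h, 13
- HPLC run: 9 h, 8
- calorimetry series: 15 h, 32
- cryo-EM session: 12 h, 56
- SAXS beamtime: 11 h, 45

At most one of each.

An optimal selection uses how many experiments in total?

5

The maximum expected citations within 59 h is 187.
electrophysiology block + AFM scan + confocal imaging + cryo-EM session + SAXS beamtime hits 187 at 59 h.
Any selection reaching 187 contains exactly 5 experiments.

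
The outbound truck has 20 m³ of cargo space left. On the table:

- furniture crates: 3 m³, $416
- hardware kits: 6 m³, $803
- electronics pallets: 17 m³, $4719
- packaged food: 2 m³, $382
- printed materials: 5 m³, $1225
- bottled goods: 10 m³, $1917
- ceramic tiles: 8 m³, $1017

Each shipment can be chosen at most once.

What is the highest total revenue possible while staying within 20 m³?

5135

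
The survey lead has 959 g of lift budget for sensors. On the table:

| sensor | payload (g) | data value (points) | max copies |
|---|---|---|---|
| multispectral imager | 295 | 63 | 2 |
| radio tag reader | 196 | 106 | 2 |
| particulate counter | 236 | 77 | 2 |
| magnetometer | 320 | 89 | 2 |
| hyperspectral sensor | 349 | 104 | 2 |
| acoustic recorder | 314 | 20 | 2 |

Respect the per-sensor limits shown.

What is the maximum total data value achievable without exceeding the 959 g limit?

378

The ratio heuristic lands on 2×radio tag reader + 2×particulate counter (366) but leaves 95 g idle.
Replace particulate counter with magnetometer: the trade gains 12 net, giving 378 at 948 g.
Every other selection either busts 959 g or exceeds an availability limit or fails to beat 378.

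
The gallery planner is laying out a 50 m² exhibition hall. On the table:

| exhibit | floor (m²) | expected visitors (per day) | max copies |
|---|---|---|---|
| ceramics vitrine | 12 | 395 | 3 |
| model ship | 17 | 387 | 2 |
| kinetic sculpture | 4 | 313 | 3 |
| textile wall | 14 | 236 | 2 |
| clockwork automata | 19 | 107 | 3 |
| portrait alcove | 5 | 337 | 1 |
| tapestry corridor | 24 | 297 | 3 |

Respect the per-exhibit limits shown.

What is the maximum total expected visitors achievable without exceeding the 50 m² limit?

Filling by ratio: 2×ceramics vitrine + 3×kinetic sculpture + portrait alcove for 2066, with 9 m² left unused.
Dropping kinetic sculpture frees 4 m²; slotting in ceramics vitrine (12 m²) lifts the total to 2148 at 49 m².
The spare 1 m² is too small for any remaining exhibit, and no exchange beats 2148.

2148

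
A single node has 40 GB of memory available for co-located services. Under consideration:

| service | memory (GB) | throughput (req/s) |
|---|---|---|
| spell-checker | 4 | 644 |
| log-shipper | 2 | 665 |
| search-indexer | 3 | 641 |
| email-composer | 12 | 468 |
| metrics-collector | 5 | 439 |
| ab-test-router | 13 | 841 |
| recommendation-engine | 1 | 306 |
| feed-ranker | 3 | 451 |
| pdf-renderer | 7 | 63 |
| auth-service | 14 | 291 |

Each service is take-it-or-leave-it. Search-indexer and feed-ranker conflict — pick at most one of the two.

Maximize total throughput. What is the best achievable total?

4004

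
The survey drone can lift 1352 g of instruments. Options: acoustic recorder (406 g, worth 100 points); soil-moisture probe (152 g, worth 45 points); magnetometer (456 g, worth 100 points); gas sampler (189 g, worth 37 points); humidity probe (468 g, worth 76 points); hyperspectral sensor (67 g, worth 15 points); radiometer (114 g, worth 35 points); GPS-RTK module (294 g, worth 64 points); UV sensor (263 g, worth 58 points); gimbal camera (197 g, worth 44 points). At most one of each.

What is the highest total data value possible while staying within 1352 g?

Filling by ratio: acoustic recorder + soil-moisture probe + hyperspectral sensor + radiometer + UV sensor + gimbal camera for 297, with 153 g left unused.
The 330 g tied up in hyperspectral sensor and UV sensor is better spent on gas sampler + GPS-RTK module — total rises to 325 (1352 g).
The closest alternative, acoustic recorder + soil-moisture probe + magnetometer + radiometer + gimbal camera, reaches only 324.

325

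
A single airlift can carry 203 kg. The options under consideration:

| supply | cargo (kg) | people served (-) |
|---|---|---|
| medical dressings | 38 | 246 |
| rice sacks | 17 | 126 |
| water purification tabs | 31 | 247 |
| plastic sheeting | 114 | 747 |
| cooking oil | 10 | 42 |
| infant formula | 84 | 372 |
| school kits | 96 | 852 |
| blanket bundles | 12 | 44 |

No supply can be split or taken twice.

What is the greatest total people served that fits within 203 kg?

Density check — school kits 8.88, water purification tabs 7.97, rice sacks 7.41 are the best per kg.
A density-first pass picks medical dressings + rice sacks + water purification tabs + cooking oil + school kits — 1513 at 192 kg.
Dropping cooking oil frees 10 kg; slotting in blanket bundles (12 kg) lifts the total to 1515 at 194 kg.
Nothing else within 203 kg beats 1515.

1515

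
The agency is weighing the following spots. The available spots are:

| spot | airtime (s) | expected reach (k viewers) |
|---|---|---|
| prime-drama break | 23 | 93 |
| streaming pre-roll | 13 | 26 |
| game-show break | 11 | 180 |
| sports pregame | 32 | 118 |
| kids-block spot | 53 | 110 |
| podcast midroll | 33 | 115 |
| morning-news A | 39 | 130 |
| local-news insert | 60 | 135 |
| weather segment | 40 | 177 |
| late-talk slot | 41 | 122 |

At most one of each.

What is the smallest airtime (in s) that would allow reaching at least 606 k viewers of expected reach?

Minimise s subject to total expected reach ≥ 606.
prime-drama break + streaming pre-roll + game-show break + morning-news A + weather segment: 606 expected reach at 126 s.
Any bundle with less than 126 s falls short of 606.

126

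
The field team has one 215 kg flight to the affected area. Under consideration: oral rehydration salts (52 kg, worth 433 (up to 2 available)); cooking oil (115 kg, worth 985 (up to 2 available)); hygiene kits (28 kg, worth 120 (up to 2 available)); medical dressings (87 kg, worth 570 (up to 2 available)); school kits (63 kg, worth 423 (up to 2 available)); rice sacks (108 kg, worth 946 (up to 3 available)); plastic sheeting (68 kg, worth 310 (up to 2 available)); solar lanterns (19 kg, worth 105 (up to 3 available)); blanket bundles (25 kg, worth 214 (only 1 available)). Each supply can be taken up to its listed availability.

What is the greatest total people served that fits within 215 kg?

1812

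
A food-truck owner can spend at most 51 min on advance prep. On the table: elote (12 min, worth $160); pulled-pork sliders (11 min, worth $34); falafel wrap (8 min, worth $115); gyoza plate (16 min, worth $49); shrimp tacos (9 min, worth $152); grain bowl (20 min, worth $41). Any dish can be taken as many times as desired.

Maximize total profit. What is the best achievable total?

801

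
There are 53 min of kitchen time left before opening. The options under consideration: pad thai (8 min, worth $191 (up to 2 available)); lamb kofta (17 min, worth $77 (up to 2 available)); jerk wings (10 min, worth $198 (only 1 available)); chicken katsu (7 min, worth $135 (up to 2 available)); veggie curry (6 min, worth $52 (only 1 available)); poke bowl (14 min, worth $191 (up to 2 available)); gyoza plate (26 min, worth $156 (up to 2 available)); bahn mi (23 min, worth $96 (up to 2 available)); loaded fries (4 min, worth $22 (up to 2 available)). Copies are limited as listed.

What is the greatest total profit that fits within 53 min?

Taking the top-ratio dishes first gives 2×pad thai + jerk wings + 2×chicken katsu + veggie curry + loaded fries for 924 (50 min).
Replace chicken katsu and loaded fries with poke bowl: the trade gains 34 net, giving 958 at 53 min.
Nothing else within 53 min beats 958.

958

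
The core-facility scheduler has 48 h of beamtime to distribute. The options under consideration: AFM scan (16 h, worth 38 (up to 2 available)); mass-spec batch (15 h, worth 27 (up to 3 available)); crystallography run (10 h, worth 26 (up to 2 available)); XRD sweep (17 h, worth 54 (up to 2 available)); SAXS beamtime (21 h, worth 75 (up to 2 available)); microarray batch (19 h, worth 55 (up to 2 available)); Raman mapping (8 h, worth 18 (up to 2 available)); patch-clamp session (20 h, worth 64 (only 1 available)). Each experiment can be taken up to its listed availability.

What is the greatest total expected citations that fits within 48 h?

Taking the top-ratio experiments first gives 2×SAXS beamtime for 150 (42 h).
Dropping SAXS beamtime frees 21 h; slotting in crystallography run + XRD sweep (27 h) lifts the total to 155 at 48 h.
Every other selection either busts 48 h or exceeds an availability limit or fails to beat 155.

155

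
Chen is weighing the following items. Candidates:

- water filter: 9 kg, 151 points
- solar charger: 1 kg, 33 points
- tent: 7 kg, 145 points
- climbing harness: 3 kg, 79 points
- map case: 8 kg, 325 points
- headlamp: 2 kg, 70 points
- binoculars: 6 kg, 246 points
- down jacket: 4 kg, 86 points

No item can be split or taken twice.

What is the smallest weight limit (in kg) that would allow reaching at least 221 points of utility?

6

Look for the lowest-weight combination reaching 221.
binoculars reaches 246 using 6 kg.
Any bundle with less than 6 kg falls short of 221.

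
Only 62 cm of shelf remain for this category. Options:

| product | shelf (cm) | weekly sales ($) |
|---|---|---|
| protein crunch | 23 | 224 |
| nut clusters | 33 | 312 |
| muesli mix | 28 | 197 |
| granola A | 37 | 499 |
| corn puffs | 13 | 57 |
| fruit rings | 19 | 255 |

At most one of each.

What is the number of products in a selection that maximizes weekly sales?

The maximum weekly sales within 62 cm is 754.
For example granola A + fruit rings achieves it, using 56 cm.
Every optimal selection uses 2 products.

2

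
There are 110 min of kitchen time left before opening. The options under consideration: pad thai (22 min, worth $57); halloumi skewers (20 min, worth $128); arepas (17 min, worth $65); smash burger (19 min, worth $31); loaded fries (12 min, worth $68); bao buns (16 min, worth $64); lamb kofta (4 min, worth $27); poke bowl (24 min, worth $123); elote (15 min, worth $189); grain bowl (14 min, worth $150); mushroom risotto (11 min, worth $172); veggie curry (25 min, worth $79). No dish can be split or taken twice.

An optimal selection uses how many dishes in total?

8

Optimal total is 863.
One optimal bundle: halloumi skewers + arepas + loaded fries + bao buns + lamb kofta + elote + grain bowl + mushroom risotto (109 min).
All optima have 8 dishes.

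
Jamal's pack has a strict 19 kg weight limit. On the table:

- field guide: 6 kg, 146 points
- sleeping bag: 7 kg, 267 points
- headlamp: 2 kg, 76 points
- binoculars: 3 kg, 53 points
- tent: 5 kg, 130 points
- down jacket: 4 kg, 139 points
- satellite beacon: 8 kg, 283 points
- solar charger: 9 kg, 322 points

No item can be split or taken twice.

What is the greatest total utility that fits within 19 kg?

A density-first pass picks sleeping bag + headlamp + solar charger — 665 at 18 kg.
Dropping headlamp and solar charger frees 11 kg; slotting in down jacket + satellite beacon (12 kg) lifts the total to 689 at 19 kg.
Runner-up headlamp + satellite beacon + solar charger tops out at 681.

689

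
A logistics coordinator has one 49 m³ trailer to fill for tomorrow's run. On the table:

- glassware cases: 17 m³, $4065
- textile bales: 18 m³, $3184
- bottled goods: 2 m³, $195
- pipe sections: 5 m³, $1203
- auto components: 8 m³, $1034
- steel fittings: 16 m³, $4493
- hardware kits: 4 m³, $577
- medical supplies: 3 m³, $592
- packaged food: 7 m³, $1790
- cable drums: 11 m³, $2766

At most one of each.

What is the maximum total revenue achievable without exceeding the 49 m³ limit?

12527

A density-first pass picks bottled goods + pipe sections + steel fittings + hardware kits + medical supplies + packaged food + cable drums — 11616 at 48 m³.
Using the slack differently, glassware cases + pipe sections + steel fittings + cable drums comes to 12527 at 49 m³.
The closest alternative, glassware cases + pipe sections + steel fittings + medical supplies + packaged food, reaches only 12143.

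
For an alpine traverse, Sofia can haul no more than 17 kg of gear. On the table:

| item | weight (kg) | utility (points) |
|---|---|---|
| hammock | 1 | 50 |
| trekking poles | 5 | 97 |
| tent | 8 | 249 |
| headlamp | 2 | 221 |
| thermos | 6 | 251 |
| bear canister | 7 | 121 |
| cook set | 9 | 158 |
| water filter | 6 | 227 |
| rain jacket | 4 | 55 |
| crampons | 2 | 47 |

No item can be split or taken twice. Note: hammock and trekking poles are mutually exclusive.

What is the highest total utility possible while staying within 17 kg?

796

Ranking by ratio (utility/kg): headlamp 110.50, hammock 50.00, thermos 41.83.
The ratio ordering already packs tightly: hammock + headlamp + thermos + water filter + crampons, 17 kg, 796.
Runner-up hammock + tent + headlamp + thermos tops out at 771.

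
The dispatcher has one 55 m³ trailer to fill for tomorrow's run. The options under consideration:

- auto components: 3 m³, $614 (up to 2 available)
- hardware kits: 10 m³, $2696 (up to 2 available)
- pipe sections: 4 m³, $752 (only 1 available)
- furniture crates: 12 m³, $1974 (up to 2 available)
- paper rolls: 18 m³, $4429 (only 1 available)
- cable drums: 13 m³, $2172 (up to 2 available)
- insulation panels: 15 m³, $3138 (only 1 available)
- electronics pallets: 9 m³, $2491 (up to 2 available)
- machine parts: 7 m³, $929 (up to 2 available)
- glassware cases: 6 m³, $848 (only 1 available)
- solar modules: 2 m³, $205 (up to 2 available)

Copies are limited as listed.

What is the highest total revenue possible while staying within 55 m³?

Taking the top-ratio shipments first gives 2×hardware kits + insulation panels + 2×electronics pallets + solar modules for 13717 (55 m³).
Replace insulation panels and electronics pallets with 2×auto components + paper rolls: the trade gains 28 net, giving 13745 at 55 m³.
No other feasible combination exceeds 13745.

13745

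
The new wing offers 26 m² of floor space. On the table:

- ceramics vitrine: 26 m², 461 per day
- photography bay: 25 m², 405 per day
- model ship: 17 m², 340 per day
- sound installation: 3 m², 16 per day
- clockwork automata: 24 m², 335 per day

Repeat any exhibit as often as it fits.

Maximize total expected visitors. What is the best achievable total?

Density check — model ship 20.00, ceramics vitrine 17.73, photography bay 16.20, clockwork automata 13.96 are the best per m².
Greedy by ratio would take model ship + 3×sound installation: 26 m² used, total 388.
Dropping model ship and 3×sound installation frees 26 m²; slotting in ceramics vitrine (26 m²) lifts the total to 461 at 26 m².

461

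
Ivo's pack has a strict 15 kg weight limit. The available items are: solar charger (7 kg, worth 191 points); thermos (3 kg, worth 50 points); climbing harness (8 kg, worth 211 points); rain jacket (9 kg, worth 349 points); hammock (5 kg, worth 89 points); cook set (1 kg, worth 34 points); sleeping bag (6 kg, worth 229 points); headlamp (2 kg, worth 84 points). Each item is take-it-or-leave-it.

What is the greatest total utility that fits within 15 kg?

578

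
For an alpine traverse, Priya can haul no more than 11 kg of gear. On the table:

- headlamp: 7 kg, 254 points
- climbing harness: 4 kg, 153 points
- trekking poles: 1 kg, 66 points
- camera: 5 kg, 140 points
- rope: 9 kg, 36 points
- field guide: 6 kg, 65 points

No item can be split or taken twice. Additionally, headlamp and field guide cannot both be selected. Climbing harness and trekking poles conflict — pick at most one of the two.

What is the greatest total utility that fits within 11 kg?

Headlamp + climbing harness uses 11 of the 11 kg and totals 407.

407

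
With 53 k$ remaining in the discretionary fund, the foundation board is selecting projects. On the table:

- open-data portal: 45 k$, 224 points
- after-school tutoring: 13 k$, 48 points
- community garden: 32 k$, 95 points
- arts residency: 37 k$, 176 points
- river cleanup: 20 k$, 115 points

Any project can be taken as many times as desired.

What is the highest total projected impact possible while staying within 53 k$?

278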